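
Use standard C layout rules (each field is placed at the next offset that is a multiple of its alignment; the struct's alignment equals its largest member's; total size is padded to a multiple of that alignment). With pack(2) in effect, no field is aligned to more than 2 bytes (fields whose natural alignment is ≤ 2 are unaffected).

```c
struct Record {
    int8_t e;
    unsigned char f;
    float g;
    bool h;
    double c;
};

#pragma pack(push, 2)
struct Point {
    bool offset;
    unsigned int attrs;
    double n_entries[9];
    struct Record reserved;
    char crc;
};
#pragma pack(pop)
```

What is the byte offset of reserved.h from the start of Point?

86

Record: @0: e [1B, align 1] → 1; @1: f [1B, align 1] → 2; +2 pad (align 4); @4: g [4B, align 4] → 8; @8: h [1B, align 1] → 9; +7 pad (align 8); @16: c [8B, align 8] → 24; size 24, align 8
@0: offset [1B, align 1] → 1
+1 pad (align 2)
@2: attrs [4B, align 2] → 6
@6: n_entries [72B, align 2] → 78
@78: reserved [24B, align 2] → 102
within Record: h at 8
78 + 8 = 86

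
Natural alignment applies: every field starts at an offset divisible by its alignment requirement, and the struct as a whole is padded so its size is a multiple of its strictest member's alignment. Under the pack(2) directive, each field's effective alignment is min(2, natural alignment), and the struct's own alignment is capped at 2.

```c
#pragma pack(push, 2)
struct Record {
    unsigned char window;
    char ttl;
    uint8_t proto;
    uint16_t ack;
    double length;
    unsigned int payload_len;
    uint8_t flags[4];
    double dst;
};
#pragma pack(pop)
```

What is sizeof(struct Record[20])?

600

@0: window [1B, align 1] → 1
@1: ttl [1B, align 1] → 2
@2: proto [1B, align 1] → 3
+1 pad (align 2)
@4: ack [2B, align 2] → 6
@6: length [8B, align 2] → 14
@14: payload_len [4B, align 2] → 18
@18: flags [4B, align 1] → 22
@22: dst [8B, align 2] → 30
size 30, align 2
array of 20: 20 × 30 = 600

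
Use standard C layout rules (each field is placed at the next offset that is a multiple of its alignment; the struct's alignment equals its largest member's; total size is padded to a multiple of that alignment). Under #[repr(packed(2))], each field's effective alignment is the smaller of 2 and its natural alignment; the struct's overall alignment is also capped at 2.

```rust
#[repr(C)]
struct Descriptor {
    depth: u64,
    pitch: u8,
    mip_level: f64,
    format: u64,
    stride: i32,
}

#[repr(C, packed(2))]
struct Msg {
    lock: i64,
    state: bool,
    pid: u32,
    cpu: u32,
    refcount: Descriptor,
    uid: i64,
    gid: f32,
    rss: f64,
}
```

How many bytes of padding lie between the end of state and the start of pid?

1

Descriptor: depth at 0 (size 8, align 8) → ends 8; pitch at 8 (size 1, align 1) → ends 9; pad 7 to align 8 for mip_level; mip_level at 16 (size 8, align 8) → ends 24; format at 24 (size 8, align 8) → ends 32; stride at 32 (size 4, align 4) → ends 36; tail pad 4 to reach multiple of 8; total 40 bytes, alignment 8
lock at 0 (size 8, align 2) → ends 8
state at 8 (size 1, align 1) → ends 9
pad 1 to align 2 for pid
pid at 10 (size 4, align 2) → ends 14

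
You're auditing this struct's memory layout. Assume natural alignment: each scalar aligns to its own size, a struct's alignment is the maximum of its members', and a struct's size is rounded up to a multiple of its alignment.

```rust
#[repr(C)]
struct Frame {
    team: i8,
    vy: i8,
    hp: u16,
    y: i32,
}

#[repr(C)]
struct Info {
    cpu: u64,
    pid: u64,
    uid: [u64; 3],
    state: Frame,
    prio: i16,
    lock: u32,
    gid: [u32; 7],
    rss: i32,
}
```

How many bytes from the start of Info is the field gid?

56

Frame: team at 0 (size 1, align 1) → ends 1; vy at 1 (size 1, align 1) → ends 2; hp at 2 (size 2, align 2) → ends 4; y at 4 (size 4, align 4) → ends 8; total 8 bytes, alignment 4
cpu at 0 (size 8, align 8) → ends 8
pid at 8 (size 8, align 8) → ends 16
uid at 16 (size 24, align 8) → ends 40
state at 40 (size 8, align 4) → ends 48
prio at 48 (size 2, align 2) → ends 50
pad 2 to align 4 for lock
lock at 52 (size 4, align 4) → ends 56
gid at 56 (size 28, align 4) → ends 84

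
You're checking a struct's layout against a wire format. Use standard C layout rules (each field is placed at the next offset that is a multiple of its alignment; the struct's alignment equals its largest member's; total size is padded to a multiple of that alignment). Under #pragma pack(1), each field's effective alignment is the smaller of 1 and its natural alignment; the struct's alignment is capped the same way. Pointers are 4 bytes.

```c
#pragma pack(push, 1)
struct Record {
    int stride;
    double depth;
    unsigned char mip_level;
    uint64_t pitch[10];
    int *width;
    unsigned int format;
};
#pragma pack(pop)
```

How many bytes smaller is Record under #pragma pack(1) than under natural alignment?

natural layout:
  @0: stride [4B, align 4] → 4
  +4 pad (align 8)
  @8: depth [8B, align 8] → 16
  @16: mip_level [1B, align 1] → 17
  +7 pad (align 8)
  @24: pitch [80B, align 8] → 104
  @104: width [4B, align 4] → 108
  @108: format [4B, align 4] → 112
  size 112, align 8
packed(1) layout:
  @0: stride [4B, align 1] → 4
  @4: depth [8B, align 1] → 12
  @12: mip_level [1B, align 1] → 13
  @13: pitch [80B, align 1] → 93
  @93: width [4B, align 1] → 97
  @97: format [4B, align 1] → 101
  size 101, align 1
112 − 101 = 11

11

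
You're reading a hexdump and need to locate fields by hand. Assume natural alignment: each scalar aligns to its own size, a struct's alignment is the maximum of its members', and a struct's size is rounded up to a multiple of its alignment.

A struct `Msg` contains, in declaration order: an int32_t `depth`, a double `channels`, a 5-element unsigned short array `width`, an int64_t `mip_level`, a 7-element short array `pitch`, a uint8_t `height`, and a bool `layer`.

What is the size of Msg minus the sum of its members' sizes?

10

@0: depth [4B, align 4] → 4
+4 pad (align 8)
@8: channels [8B, align 8] → 16
@16: width [10B, align 2] → 26
+6 pad (align 8)
@32: mip_level [8B, align 8] → 40
@40: pitch [14B, align 2] → 54
@54: height [1B, align 1] → 55
@55: layer [1B, align 1] → 56
size 56, align 8
data bytes 46, size 56 → padding 10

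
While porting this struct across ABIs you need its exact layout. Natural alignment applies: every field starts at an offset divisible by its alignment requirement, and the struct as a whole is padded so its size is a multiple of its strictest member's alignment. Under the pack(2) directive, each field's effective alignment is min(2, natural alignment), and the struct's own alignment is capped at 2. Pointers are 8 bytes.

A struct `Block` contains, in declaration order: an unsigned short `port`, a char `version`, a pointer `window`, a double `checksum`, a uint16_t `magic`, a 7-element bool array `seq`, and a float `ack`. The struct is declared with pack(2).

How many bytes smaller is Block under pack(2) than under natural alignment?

natural layout:
  0..2  port  (2B, 2-aligned)
  2..3  version  (1B, 1-aligned)
  3..8  -- padding (5B)
  8..16  window  (8B, 8-aligned)
  16..24  checksum  (8B, 8-aligned)
  24..26  magic  (2B, 2-aligned)
  26..33  seq  (7B, 1-aligned)
  33..36  -- padding (3B)
  36..40  ack  (4B, 4-aligned)
  sizeof = 40, alignof = 8
packed(2) layout:
  0..2  port  (2B, 2-aligned)
  2..3  version  (1B, 1-aligned)
  3..4  -- padding (1B)
  4..12  window  (8B, 2-aligned)
  12..20  checksum  (8B, 2-aligned)
  20..22  magic  (2B, 2-aligned)
  22..29  seq  (7B, 1-aligned)
  29..30  -- padding (1B)
  30..34  ack  (4B, 2-aligned)
  sizeof = 34, alignof = 2
40 − 34 = 6

6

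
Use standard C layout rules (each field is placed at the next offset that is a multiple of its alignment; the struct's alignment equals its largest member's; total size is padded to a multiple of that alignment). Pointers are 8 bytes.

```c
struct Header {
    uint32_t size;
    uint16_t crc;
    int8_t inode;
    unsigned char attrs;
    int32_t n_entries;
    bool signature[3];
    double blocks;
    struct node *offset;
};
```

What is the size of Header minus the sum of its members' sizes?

1

@0: size [4B, align 4] → 4
@4: crc [2B, align 2] → 6
@6: inode [1B, align 1] → 7
@7: attrs [1B, align 1] → 8
@8: n_entries [4B, align 4] → 12
@12: signature [3B, align 1] → 15
+1 pad (align 8)
@16: blocks [8B, align 8] → 24
@24: offset [8B, align 8] → 32
size 32, align 8
data bytes 31, size 32 → padding 1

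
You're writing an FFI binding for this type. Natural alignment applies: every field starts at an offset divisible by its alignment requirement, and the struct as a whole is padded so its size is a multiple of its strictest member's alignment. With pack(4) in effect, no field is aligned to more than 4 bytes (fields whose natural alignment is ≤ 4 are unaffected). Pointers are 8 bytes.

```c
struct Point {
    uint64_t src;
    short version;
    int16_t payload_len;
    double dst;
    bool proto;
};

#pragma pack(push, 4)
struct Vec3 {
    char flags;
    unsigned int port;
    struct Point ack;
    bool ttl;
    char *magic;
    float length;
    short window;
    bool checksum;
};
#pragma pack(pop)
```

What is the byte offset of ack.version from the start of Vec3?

Point: @0: src [8B, align 8] → 8; @8: version [2B, align 2] → 10; @10: payload_len [2B, align 2] → 12; +4 pad (align 8); @16: dst [8B, align 8] → 24; @24: proto [1B, align 1] → 25; +7 tail pad (align 8); size 32, align 8
@0: flags [1B, align 1] → 1
+3 pad (align 4)
@4: port [4B, align 4] → 8
@8: ack [32B, align 4] → 40
within Point: version at 8
8 + 8 = 16

16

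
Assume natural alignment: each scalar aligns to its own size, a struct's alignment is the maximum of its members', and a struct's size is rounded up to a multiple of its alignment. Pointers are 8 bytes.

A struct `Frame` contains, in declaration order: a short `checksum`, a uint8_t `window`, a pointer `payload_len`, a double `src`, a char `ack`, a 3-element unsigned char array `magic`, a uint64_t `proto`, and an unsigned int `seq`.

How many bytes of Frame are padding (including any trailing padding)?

13

checksum at 0 (size 2, align 2) → ends 2
window at 2 (size 1, align 1) → ends 3
pad 5 to align 8 for payload_len
payload_len at 8 (size 8, align 8) → ends 16
src at 16 (size 8, align 8) → ends 24
ack at 24 (size 1, align 1) → ends 25
magic at 25 (size 3, align 1) → ends 28
pad 4 to align 8 for proto
proto at 32 (size 8, align 8) → ends 40
seq at 40 (size 4, align 4) → ends 44
tail pad 4 to reach multiple of 8
total 48 bytes, alignment 8
data bytes 35, size 48 → padding 13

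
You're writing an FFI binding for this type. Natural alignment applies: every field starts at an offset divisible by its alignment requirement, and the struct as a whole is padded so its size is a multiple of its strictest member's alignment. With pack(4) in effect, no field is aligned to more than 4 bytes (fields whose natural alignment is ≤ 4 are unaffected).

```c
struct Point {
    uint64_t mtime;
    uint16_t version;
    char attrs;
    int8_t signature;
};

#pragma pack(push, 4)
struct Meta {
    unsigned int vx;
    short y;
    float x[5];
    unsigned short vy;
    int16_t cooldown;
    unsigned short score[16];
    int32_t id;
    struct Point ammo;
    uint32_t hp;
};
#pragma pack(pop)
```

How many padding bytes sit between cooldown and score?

0

Point: 0..8  mtime  (8B, 8-aligned); 8..10  version  (2B, 2-aligned); 10..11  attrs  (1B, 1-aligned); 11..12  signature  (1B, 1-aligned); 12..16  -- tail padding (4B); sizeof = 16, alignof = 8
0..4  vx  (4B, 4-aligned)
4..6  y  (2B, 2-aligned)
6..8  -- padding (2B)
8..28  x  (20B, 4-aligned)
28..30  vy  (2B, 2-aligned)
30..32  cooldown  (2B, 2-aligned)
32..64  score  (32B, 2-aligned)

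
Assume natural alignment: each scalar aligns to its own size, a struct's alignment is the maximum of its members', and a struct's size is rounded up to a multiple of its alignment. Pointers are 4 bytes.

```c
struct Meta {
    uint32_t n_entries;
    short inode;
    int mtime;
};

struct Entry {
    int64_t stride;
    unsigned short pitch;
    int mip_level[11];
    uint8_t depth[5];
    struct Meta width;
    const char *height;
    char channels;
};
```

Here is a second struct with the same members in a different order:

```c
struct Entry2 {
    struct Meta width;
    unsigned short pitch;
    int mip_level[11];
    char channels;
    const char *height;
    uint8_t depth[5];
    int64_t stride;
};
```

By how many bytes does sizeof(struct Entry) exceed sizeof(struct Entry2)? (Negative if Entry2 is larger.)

Meta: n_entries at 0 (size 4, align 4) → ends 4; inode at 4 (size 2, align 2) → ends 6; pad 2 to align 4 for mtime; mtime at 8 (size 4, align 4) → ends 12; total 12 bytes, alignment 4
stride at 0 (size 8, align 8) → ends 8
pitch at 8 (size 2, align 2) → ends 10
pad 2 to align 4 for mip_level
mip_level at 12 (size 44, align 4) → ends 56
depth at 56 (size 5, align 1) → ends 61
pad 3 to align 4 for width
width at 64 (size 12, align 4) → ends 76
height at 76 (size 4, align 4) → ends 80
channels at 80 (size 1, align 1) → ends 81
tail pad 7 to reach multiple of 8
total 88 bytes, alignment 8
— Entry2 —
width at 0 (size 12, align 4) → ends 12
pitch at 12 (size 2, align 2) → ends 14
pad 2 to align 4 for mip_level
mip_level at 16 (size 44, align 4) → ends 60
channels at 60 (size 1, align 1) → ends 61
pad 3 to align 4 for height
height at 64 (size 4, align 4) → ends 68
depth at 68 (size 5, align 1) → ends 73
pad 7 to align 8 for stride
stride at 80 (size 8, align 8) → ends 88
total 88 bytes, alignment 8
88 − 88 = 0

0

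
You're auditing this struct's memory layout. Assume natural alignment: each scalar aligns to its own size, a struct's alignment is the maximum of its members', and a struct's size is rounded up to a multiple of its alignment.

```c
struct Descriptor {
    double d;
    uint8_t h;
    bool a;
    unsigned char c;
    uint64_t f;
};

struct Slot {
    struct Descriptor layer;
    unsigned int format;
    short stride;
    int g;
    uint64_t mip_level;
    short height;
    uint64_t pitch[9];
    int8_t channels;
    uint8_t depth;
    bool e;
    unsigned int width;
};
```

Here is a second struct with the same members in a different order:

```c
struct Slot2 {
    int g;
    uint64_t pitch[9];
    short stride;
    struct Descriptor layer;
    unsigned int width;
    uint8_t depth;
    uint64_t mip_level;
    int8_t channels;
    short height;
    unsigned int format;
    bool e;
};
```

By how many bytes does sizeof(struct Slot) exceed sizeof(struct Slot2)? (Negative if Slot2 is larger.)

Descriptor: @0: d [8B, align 8] → 8; @8: h [1B, align 1] → 9; @9: a [1B, align 1] → 10; @10: c [1B, align 1] → 11; +5 pad (align 8); @16: f [8B, align 8] → 24; size 24, align 8
@0: layer [24B, align 8] → 24
@24: format [4B, align 4] → 28
@28: stride [2B, align 2] → 30
+2 pad (align 4)
@32: g [4B, align 4] → 36
+4 pad (align 8)
@40: mip_level [8B, align 8] → 48
@48: height [2B, align 2] → 50
+6 pad (align 8)
@56: pitch [72B, align 8] → 128
@128: channels [1B, align 1] → 129
@129: depth [1B, align 1] → 130
@130: e [1B, align 1] → 131
+1 pad (align 4)
@132: width [4B, align 4] → 136
size 136, align 8
— Slot2 —
@0: g [4B, align 4] → 4
+4 pad (align 8)
@8: pitch [72B, align 8] → 80
@80: stride [2B, align 2] → 82
+6 pad (align 8)
@88: layer [24B, align 8] → 112
@112: width [4B, align 4] → 116
@116: depth [1B, align 1] → 117
+3 pad (align 8)
@120: mip_level [8B, align 8] → 128
@128: channels [1B, align 1] → 129
+1 pad (align 2)
@130: height [2B, align 2] → 132
@132: format [4B, align 4] → 136
@136: e [1B, align 1] → 137
+7 tail pad (align 8)
size 144, align 8
136 − 144 = -8

-8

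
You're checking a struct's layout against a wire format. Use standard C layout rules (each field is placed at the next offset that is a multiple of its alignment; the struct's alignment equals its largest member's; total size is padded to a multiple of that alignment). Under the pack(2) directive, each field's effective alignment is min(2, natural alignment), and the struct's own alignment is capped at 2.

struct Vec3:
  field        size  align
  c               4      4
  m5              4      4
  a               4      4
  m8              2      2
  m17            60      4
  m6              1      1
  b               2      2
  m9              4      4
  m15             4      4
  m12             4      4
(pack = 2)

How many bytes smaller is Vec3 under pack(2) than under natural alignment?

natural layout:
  c at 0 (size 4, align 4) → ends 4
  m5 at 4 (size 4, align 4) → ends 8
  a at 8 (size 4, align 4) → ends 12
  m8 at 12 (size 2, align 2) → ends 14
  pad 2 to align 4 for m17
  m17 at 16 (size 60, align 4) → ends 76
  m6 at 76 (size 1, align 1) → ends 77
  pad 1 to align 2 for b
  b at 78 (size 2, align 2) → ends 80
  m9 at 80 (size 4, align 4) → ends 84
  m15 at 84 (size 4, align 4) → ends 88
  m12 at 88 (size 4, align 4) → ends 92
  total 92 bytes, alignment 4
packed(2) layout:
  c at 0 (size 4, align 2) → ends 4
  m5 at 4 (size 4, align 2) → ends 8
  a at 8 (size 4, align 2) → ends 12
  m8 at 12 (size 2, align 2) → ends 14
  m17 at 14 (size 60, align 2) → ends 74
  m6 at 74 (size 1, align 1) → ends 75
  pad 1 to align 2 for b
  b at 76 (size 2, align 2) → ends 78
  m9 at 78 (size 4, align 2) → ends 82
  m15 at 82 (size 4, align 2) → ends 86
  m12 at 86 (size 4, align 2) → ends 90
  total 90 bytes, alignment 2
92 − 90 = 2

2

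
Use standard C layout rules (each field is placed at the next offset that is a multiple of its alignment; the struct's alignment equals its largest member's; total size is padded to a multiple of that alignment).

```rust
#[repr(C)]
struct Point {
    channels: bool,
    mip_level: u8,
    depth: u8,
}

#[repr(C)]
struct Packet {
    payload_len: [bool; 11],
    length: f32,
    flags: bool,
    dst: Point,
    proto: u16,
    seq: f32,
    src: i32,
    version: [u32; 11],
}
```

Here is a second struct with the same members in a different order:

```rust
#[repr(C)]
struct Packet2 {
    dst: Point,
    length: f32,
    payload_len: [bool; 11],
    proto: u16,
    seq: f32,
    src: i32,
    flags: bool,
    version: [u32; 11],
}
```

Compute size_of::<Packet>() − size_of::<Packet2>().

Point: @0: channels [1B, align 1] → 1; @1: mip_level [1B, align 1] → 2; @2: depth [1B, align 1] → 3; size 3, align 1
@0: payload_len [11B, align 1] → 11
+1 pad (align 4)
@12: length [4B, align 4] → 16
@16: flags [1B, align 1] → 17
@17: dst [3B, align 1] → 20
@20: proto [2B, align 2] → 22
+2 pad (align 4)
@24: seq [4B, align 4] → 28
@28: src [4B, align 4] → 32
@32: version [44B, align 4] → 76
size 76, align 4
— Packet2 —
@0: dst [3B, align 1] → 3
+1 pad (align 4)
@4: length [4B, align 4] → 8
@8: payload_len [11B, align 1] → 19
+1 pad (align 2)
@20: proto [2B, align 2] → 22
+2 pad (align 4)
@24: seq [4B, align 4] → 28
@28: src [4B, align 4] → 32
@32: flags [1B, align 1] → 33
+3 pad (align 4)
@36: version [44B, align 4] → 80
size 80, align 4
76 − 80 = -4

-4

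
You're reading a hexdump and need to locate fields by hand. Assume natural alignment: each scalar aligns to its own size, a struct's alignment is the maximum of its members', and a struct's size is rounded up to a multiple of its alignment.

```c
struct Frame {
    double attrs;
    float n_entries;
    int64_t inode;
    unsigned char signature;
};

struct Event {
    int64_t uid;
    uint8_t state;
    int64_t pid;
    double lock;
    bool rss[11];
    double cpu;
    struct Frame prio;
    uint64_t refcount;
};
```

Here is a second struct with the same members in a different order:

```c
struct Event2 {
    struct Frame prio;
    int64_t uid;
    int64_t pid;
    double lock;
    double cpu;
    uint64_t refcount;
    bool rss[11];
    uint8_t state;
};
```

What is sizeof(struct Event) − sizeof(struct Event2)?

8

Frame: attrs at 0 (size 8, align 8) → ends 8; n_entries at 8 (size 4, align 4) → ends 12; pad 4 to align 8 for inode; inode at 16 (size 8, align 8) → ends 24; signature at 24 (size 1, align 1) → ends 25; tail pad 7 to reach multiple of 8; total 32 bytes, alignment 8
uid at 0 (size 8, align 8) → ends 8
state at 8 (size 1, align 1) → ends 9
pad 7 to align 8 for pid
pid at 16 (size 8, align 8) → ends 24
lock at 24 (size 8, align 8) → ends 32
rss at 32 (size 11, align 1) → ends 43
pad 5 to align 8 for cpu
cpu at 48 (size 8, align 8) → ends 56
prio at 56 (size 32, align 8) → ends 88
refcount at 88 (size 8, align 8) → ends 96
total 96 bytes, alignment 8
— Event2 —
prio at 0 (size 32, align 8) → ends 32
uid at 32 (size 8, align 8) → ends 40
pid at 40 (size 8, align 8) → ends 48
lock at 48 (size 8, align 8) → ends 56
cpu at 56 (size 8, align 8) → ends 64
refcount at 64 (size 8, align 8) → ends 72
rss at 72 (size 11, align 1) → ends 83
state at 83 (size 1, align 1) → ends 84
tail pad 4 to reach multiple of 8
total 88 bytes, alignment 8
96 − 88 = 8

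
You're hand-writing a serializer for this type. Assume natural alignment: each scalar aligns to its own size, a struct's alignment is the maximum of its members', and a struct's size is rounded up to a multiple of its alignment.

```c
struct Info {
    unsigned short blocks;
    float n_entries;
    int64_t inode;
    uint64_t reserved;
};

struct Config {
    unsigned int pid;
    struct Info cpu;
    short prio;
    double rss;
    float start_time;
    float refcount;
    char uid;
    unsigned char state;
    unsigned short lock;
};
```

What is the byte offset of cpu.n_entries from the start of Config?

Info: blocks at 0 (size 2, align 2) → ends 2; pad 2 to align 4 for n_entries; n_entries at 4 (size 4, align 4) → ends 8; inode at 8 (size 8, align 8) → ends 16; reserved at 16 (size 8, align 8) → ends 24; total 24 bytes, alignment 8
pid at 0 (size 4, align 4) → ends 4
pad 4 to align 8 for cpu
cpu at 8 (size 24, align 8) → ends 32
within Info: n_entries at 4
8 + 4 = 12

12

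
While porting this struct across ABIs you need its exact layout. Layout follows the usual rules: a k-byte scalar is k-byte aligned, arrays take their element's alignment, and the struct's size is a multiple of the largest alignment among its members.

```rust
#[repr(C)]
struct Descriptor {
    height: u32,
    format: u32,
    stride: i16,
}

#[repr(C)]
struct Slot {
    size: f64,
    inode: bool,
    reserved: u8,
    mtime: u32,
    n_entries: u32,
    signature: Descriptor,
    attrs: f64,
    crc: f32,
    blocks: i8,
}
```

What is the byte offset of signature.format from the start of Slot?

Descriptor: height at 0 (size 4, align 4) → ends 4; format at 4 (size 4, align 4) → ends 8; stride at 8 (size 2, align 2) → ends 10; tail pad 2 to reach multiple of 4; total 12 bytes, alignment 4
size at 0 (size 8, align 8) → ends 8
inode at 8 (size 1, align 1) → ends 9
reserved at 9 (size 1, align 1) → ends 10
pad 2 to align 4 for mtime
mtime at 12 (size 4, align 4) → ends 16
n_entries at 16 (size 4, align 4) → ends 20
signature at 20 (size 12, align 4) → ends 32
within Descriptor: format at 4
20 + 4 = 24

24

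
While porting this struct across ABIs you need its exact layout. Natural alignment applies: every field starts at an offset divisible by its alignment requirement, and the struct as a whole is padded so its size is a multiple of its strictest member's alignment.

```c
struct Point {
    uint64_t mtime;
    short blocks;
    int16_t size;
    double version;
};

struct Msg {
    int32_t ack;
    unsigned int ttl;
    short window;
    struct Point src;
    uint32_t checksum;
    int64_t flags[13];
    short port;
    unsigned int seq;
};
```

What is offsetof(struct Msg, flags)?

48

Point: mtime at 0 (size 8, align 8) → ends 8; blocks at 8 (size 2, align 2) → ends 10; size at 10 (size 2, align 2) → ends 12; pad 4 to align 8 for version; version at 16 (size 8, align 8) → ends 24; total 24 bytes, alignment 8
ack at 0 (size 4, align 4) → ends 4
ttl at 4 (size 4, align 4) → ends 8
window at 8 (size 2, align 2) → ends 10
pad 6 to align 8 for src
src at 16 (size 24, align 8) → ends 40
checksum at 40 (size 4, align 4) → ends 44
pad 4 to align 8 for flags
flags at 48 (size 104, align 8) → ends 152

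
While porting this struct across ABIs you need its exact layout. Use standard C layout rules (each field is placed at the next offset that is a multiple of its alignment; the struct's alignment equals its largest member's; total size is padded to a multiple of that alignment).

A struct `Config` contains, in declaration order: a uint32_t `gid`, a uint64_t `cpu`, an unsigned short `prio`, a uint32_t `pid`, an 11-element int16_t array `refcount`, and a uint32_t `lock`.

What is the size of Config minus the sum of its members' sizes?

@0: gid [4B, align 4] → 4
+4 pad (align 8)
@8: cpu [8B, align 8] → 16
@16: prio [2B, align 2] → 18
+2 pad (align 4)
@20: pid [4B, align 4] → 24
@24: refcount [22B, align 2] → 46
+2 pad (align 4)
@48: lock [4B, align 4] → 52
+4 tail pad (align 8)
size 56, align 8
data bytes 44, size 56 → padding 12

12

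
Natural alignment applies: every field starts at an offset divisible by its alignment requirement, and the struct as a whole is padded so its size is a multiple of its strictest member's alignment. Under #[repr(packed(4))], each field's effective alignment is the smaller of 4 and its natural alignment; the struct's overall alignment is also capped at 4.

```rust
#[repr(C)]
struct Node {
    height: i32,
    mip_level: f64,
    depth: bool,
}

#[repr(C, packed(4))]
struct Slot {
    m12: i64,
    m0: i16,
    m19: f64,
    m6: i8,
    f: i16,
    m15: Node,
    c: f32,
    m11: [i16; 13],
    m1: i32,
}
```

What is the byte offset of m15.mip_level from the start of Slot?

32

Node: @0: height [4B, align 4] → 4; +4 pad (align 8); @8: mip_level [8B, align 8] → 16; @16: depth [1B, align 1] → 17; +7 tail pad (align 8); size 24, align 8
@0: m12 [8B, align 4] → 8
@8: m0 [2B, align 2] → 10
+2 pad (align 4)
@12: m19 [8B, align 4] → 20
@20: m6 [1B, align 1] → 21
+1 pad (align 2)
@22: f [2B, align 2] → 24
@24: m15 [24B, align 4] → 48
within Node: mip_level at 8
24 + 8 = 32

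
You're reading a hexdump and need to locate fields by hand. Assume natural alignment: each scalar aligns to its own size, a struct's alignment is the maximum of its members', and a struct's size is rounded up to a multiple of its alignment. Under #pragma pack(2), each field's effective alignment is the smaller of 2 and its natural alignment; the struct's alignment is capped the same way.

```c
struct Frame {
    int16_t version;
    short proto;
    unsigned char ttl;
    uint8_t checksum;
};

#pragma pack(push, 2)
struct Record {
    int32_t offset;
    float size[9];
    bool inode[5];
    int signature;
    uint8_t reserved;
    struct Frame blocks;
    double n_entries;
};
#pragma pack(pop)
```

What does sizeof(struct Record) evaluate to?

66 bytes

Frame: @0: version [2B, align 2] → 2; @2: proto [2B, align 2] → 4; @4: ttl [1B, align 1] → 5; @5: checksum [1B, align 1] → 6; size 6, align 2
@0: offset [4B, align 2] → 4
@4: size [36B, align 2] → 40
@40: inode [5B, align 1] → 45
+1 pad (align 2)
@46: signature [4B, align 2] → 50
@50: reserved [1B, align 1] → 51
+1 pad (align 2)
@52: blocks [6B, align 2] → 58
@58: n_entries [8B, align 2] → 66
size 66, align 2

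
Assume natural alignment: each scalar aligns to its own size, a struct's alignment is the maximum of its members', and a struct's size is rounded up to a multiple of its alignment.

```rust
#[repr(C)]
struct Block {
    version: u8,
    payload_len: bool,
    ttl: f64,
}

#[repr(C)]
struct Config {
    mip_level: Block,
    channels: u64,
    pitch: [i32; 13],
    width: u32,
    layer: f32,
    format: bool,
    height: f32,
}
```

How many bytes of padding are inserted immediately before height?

3

Block: version at 0 (size 1, align 1) → ends 1; payload_len at 1 (size 1, align 1) → ends 2; pad 6 to align 8 for ttl; ttl at 8 (size 8, align 8) → ends 16; total 16 bytes, alignment 8
mip_level at 0 (size 16, align 8) → ends 16
channels at 16 (size 8, align 8) → ends 24
pitch at 24 (size 52, align 4) → ends 76
width at 76 (size 4, align 4) → ends 80
layer at 80 (size 4, align 4) → ends 84
format at 84 (size 1, align 1) → ends 85
pad 3 to align 4 for height
height at 88 (size 4, align 4) → ends 92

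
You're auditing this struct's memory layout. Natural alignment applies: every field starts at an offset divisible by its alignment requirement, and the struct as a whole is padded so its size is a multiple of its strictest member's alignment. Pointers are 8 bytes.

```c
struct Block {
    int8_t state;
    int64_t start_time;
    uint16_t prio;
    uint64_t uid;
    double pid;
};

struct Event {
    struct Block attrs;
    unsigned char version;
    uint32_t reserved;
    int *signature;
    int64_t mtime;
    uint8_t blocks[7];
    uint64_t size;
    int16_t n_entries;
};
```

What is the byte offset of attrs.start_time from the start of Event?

Block: state at 0 (size 1, align 1) → ends 1; pad 7 to align 8 for start_time; start_time at 8 (size 8, align 8) → ends 16; prio at 16 (size 2, align 2) → ends 18; pad 6 to align 8 for uid; uid at 24 (size 8, align 8) → ends 32; pid at 32 (size 8, align 8) → ends 40; total 40 bytes, alignment 8
attrs at 0 (size 40, align 8) → ends 40
within Block: start_time at 8
0 + 8 = 8

8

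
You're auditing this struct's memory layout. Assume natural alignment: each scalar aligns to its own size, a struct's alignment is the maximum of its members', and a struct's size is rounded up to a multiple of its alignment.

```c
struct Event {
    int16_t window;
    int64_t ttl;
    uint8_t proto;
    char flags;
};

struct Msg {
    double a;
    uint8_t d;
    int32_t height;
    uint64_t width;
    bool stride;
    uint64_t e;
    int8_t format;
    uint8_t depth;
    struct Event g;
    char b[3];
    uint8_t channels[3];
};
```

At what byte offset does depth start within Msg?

Event: 0..2  window  (2B, 2-aligned); 2..8  -- padding (6B); 8..16  ttl  (8B, 8-aligned); 16..17  proto  (1B, 1-aligned); 17..18  flags  (1B, 1-aligned); 18..24  -- tail padding (6B); sizeof = 24, alignof = 8
0..8  a  (8B, 8-aligned)
8..9  d  (1B, 1-aligned)
9..12  -- padding (3B)
12..16  height  (4B, 4-aligned)
16..24  width  (8B, 8-aligned)
24..25  stride  (1B, 1-aligned)
25..32  -- padding (7B)
32..40  e  (8B, 8-aligned)
40..41  format  (1B, 1-aligned)
41..42  depth  (1B, 1-aligned)

41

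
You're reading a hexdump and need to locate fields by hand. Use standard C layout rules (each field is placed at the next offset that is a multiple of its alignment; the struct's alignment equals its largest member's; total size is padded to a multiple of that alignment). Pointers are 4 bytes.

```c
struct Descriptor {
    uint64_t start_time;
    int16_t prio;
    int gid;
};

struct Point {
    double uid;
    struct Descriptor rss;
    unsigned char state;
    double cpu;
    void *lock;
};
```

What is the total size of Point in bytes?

48

Descriptor: 0..8  start_time  (8B, 8-aligned); 8..10  prio  (2B, 2-aligned); 10..12  -- padding (2B); 12..16  gid  (4B, 4-aligned); sizeof = 16, alignof = 8
0..8  uid  (8B, 8-aligned)
8..24  rss  (16B, 8-aligned)
24..25  state  (1B, 1-aligned)
25..32  -- padding (7B)
32..40  cpu  (8B, 8-aligned)
40..44  lock  (4B, 4-aligned)
44..48  -- tail padding (4B)
sizeof = 48, alignof = 8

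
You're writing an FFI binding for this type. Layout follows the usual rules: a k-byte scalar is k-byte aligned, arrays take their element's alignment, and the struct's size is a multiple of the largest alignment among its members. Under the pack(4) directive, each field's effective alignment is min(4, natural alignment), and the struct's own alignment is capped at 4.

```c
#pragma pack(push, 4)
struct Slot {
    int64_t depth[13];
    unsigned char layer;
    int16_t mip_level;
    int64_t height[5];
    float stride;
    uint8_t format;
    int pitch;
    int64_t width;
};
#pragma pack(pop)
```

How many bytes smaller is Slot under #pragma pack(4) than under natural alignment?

8

natural layout:
  @0: depth [104B, align 8] → 104
  @104: layer [1B, align 1] → 105
  +1 pad (align 2)
  @106: mip_level [2B, align 2] → 108
  +4 pad (align 8)
  @112: height [40B, align 8] → 152
  @152: stride [4B, align 4] → 156
  @156: format [1B, align 1] → 157
  +3 pad (align 4)
  @160: pitch [4B, align 4] → 164
  +4 pad (align 8)
  @168: width [8B, align 8] → 176
  size 176, align 8
packed(4) layout:
  @0: depth [104B, align 4] → 104
  @104: layer [1B, align 1] → 105
  +1 pad (align 2)
  @106: mip_level [2B, align 2] → 108
  @108: height [40B, align 4] → 148
  @148: stride [4B, align 4] → 152
  @152: format [1B, align 1] → 153
  +3 pad (align 4)
  @156: pitch [4B, align 4] → 160
  @160: width [8B, align 4] → 168
  size 168, align 4
176 − 168 = 8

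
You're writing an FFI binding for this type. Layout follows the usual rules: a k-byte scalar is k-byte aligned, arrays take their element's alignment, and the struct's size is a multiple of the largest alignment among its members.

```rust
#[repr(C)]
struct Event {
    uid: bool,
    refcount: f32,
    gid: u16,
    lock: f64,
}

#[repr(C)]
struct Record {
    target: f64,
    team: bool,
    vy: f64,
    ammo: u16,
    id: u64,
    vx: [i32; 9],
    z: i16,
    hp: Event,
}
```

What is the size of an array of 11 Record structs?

1144

Event: uid at 0 (size 1, align 1) → ends 1; pad 3 to align 4 for refcount; refcount at 4 (size 4, align 4) → ends 8; gid at 8 (size 2, align 2) → ends 10; pad 6 to align 8 for lock; lock at 16 (size 8, align 8) → ends 24; total 24 bytes, alignment 8
target at 0 (size 8, align 8) → ends 8
team at 8 (size 1, align 1) → ends 9
pad 7 to align 8 for vy
vy at 16 (size 8, align 8) → ends 24
ammo at 24 (size 2, align 2) → ends 26
pad 6 to align 8 for id
id at 32 (size 8, align 8) → ends 40
vx at 40 (size 36, align 4) → ends 76
z at 76 (size 2, align 2) → ends 78
pad 2 to align 8 for hp
hp at 80 (size 24, align 8) → ends 104
total 104 bytes, alignment 8
array of 11: 11 × 104 = 1144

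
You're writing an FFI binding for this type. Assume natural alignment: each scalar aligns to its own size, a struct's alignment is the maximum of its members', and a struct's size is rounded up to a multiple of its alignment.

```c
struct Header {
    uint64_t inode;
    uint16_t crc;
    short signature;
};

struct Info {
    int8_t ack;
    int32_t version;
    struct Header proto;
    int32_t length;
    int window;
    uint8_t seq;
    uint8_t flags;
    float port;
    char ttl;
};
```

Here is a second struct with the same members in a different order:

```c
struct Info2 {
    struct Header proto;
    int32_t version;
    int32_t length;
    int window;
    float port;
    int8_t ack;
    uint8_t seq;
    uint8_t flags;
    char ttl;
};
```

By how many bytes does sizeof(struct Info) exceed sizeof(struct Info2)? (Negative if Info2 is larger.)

8

Header: 0..8  inode  (8B, 8-aligned); 8..10  crc  (2B, 2-aligned); 10..12  signature  (2B, 2-aligned); 12..16  -- tail padding (4B); sizeof = 16, alignof = 8
0..1  ack  (1B, 1-aligned)
1..4  -- padding (3B)
4..8  version  (4B, 4-aligned)
8..24  proto  (16B, 8-aligned)
24..28  length  (4B, 4-aligned)
28..32  window  (4B, 4-aligned)
32..33  seq  (1B, 1-aligned)
33..34  flags  (1B, 1-aligned)
34..36  -- padding (2B)
36..40  port  (4B, 4-aligned)
40..41  ttl  (1B, 1-aligned)
41..48  -- tail padding (7B)
sizeof = 48, alignof = 8
— Info2 —
0..16  proto  (16B, 8-aligned)
16..20  version  (4B, 4-aligned)
20..24  length  (4B, 4-aligned)
24..28  window  (4B, 4-aligned)
28..32  port  (4B, 4-aligned)
32..33  ack  (1B, 1-aligned)
33..34  seq  (1B, 1-aligned)
34..35  flags  (1B, 1-aligned)
35..36  ttl  (1B, 1-aligned)
36..40  -- tail padding (4B)
sizeof = 40, alignof = 8
48 − 40 = 8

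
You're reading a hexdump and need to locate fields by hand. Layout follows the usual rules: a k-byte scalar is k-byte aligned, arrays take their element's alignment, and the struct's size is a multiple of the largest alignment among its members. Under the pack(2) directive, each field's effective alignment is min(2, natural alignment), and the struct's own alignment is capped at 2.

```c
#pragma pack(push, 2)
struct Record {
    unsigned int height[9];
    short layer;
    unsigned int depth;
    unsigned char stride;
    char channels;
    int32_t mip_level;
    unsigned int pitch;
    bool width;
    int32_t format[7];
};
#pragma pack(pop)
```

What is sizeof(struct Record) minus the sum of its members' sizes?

1

height at 0 (size 36, align 2) → ends 36
layer at 36 (size 2, align 2) → ends 38
depth at 38 (size 4, align 2) → ends 42
stride at 42 (size 1, align 1) → ends 43
channels at 43 (size 1, align 1) → ends 44
mip_level at 44 (size 4, align 2) → ends 48
pitch at 48 (size 4, align 2) → ends 52
width at 52 (size 1, align 1) → ends 53
pad 1 to align 2 for format
format at 54 (size 28, align 2) → ends 82
total 82 bytes, alignment 2
data bytes 81, size 82 → padding 1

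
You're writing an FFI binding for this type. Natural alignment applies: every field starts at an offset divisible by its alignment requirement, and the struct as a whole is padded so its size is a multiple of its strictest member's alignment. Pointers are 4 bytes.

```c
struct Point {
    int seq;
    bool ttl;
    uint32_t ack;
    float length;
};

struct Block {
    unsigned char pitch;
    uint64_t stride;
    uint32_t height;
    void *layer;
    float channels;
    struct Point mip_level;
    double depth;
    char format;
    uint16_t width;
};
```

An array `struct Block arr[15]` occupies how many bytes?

960

Point: seq at 0 (size 4, align 4) → ends 4; ttl at 4 (size 1, align 1) → ends 5; pad 3 to align 4 for ack; ack at 8 (size 4, align 4) → ends 12; length at 12 (size 4, align 4) → ends 16; total 16 bytes, alignment 4
pitch at 0 (size 1, align 1) → ends 1
pad 7 to align 8 for stride
stride at 8 (size 8, align 8) → ends 16
height at 16 (size 4, align 4) → ends 20
layer at 20 (size 4, align 4) → ends 24
channels at 24 (size 4, align 4) → ends 28
mip_level at 28 (size 16, align 4) → ends 44
pad 4 to align 8 for depth
depth at 48 (size 8, align 8) → ends 56
format at 56 (size 1, align 1) → ends 57
pad 1 to align 2 for width
width at 58 (size 2, align 2) → ends 60
tail pad 4 to reach multiple of 8
total 64 bytes, alignment 8
array of 15: 15 × 64 = 960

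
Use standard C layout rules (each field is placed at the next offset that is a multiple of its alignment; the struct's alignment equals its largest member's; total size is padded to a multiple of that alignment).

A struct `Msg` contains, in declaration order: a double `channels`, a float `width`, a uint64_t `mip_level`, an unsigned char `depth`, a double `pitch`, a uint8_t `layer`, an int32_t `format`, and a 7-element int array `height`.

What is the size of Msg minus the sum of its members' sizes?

@0: channels [8B, align 8] → 8
@8: width [4B, align 4] → 12
+4 pad (align 8)
@16: mip_level [8B, align 8] → 24
@24: depth [1B, align 1] → 25
+7 pad (align 8)
@32: pitch [8B, align 8] → 40
@40: layer [1B, align 1] → 41
+3 pad (align 4)
@44: format [4B, align 4] → 48
@48: height [28B, align 4] → 76
+4 tail pad (align 8)
size 80, align 8
data bytes 62, size 80 → padding 18

18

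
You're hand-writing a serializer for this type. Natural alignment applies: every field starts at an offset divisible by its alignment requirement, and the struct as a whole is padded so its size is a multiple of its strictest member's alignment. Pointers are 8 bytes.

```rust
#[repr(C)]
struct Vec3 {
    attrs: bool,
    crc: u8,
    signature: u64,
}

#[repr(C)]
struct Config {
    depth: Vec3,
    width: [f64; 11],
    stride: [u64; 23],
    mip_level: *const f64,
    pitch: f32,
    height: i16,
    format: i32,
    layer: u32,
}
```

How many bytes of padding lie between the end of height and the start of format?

Vec3: @0: attrs [1B, align 1] → 1; @1: crc [1B, align 1] → 2; +6 pad (align 8); @8: signature [8B, align 8] → 16; size 16, align 8
@0: depth [16B, align 8] → 16
@16: width [88B, align 8] → 104
@104: stride [184B, align 8] → 288
@288: mip_level [8B, align 8] → 296
@296: pitch [4B, align 4] → 300
@300: height [2B, align 2] → 302
+2 pad (align 4)
@304: format [4B, align 4] → 308

2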